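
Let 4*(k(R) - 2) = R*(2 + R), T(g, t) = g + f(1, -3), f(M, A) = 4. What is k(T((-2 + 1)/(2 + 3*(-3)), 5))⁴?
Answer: 7216320515041/1475789056 ≈ 4889.8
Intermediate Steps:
T(g, t) = 4 + g (T(g, t) = g + 4 = 4 + g)
k(R) = 2 + R*(2 + R)/4 (k(R) = 2 + (R*(2 + R))/4 = 2 + R*(2 + R)/4)
k(T((-2 + 1)/(2 + 3*(-3)), 5))⁴ = (2 + (4 + (-2 + 1)/(2 + 3*(-3)))/2 + (4 + (-2 + 1)/(2 + 3*(-3)))²/4)⁴ = (2 + (4 - 1/(2 - 9))/2 + (4 - 1/(2 - 9))²/4)⁴ = (2 + (4 - 1/(-7))/2 + (4 - 1/(-7))²/4)⁴ = (2 + (4 - 1*(-⅐))/2 + (4 - 1*(-⅐))²/4)⁴ = (2 + (4 + ⅐)/2 + (4 + ⅐)²/4)⁴ = (2 + (½)*(29/7) + (29/7)²/4)⁴ = (2 + 29/14 + (¼)*(841/49))⁴ = (2 + 29/14 + 841/196)⁴ = (1639/196)⁴ = 7216320515041/1475789056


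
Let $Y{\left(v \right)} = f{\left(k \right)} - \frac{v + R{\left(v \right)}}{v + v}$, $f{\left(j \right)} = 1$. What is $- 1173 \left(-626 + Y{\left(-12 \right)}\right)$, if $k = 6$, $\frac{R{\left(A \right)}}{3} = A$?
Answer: $735471$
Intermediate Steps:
$R{\left(A \right)} = 3 A$
$Y{\left(v \right)} = -1$ ($Y{\left(v \right)} = 1 - \frac{v + 3 v}{v + v} = 1 - \frac{4 v}{2 v} = 1 - 4 v \frac{1}{2 v} = 1 - 2 = -1$)
$- 1173 \left(-626 + Y{\left(-12 \right)}\right) = - 1173 \left(-626 - 1\right) = \left(-1173\right) \left(-627\right) = 735471$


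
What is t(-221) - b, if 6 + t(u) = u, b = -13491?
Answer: 13264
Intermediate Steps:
t(u) = -6 + u
t(-221) - b = (-6 - 221) - 1*(-13491) = -227 + 13491 = 13264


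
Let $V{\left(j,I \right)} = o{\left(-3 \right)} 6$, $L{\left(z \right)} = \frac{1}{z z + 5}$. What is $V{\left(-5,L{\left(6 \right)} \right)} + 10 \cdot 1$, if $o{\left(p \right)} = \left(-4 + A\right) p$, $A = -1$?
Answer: $100$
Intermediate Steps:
$o{\left(p \right)} = - 5 p$ ($o{\left(p \right)} = \left(-4 - 1\right) p = - 5 p$)
$L{\left(z \right)} = \frac{1}{5 + z^{2}}$ ($L{\left(z \right)} = \frac{1}{z^{2} + 5} = \frac{1}{5 + z^{2}}$)
$V{\left(j,I \right)} = 90$ ($V{\left(j,I \right)} = \left(-5\right) \left(-3\right) 6 = 15 \cdot 6 = 90$)
$V{\left(-5,L{\left(6 \right)} \right)} + 10 \cdot 1 = 90 + 10 \cdot 1 = 90 + 10 = 100$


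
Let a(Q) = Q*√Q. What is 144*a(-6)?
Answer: -864*I*√6 ≈ -2116.4*I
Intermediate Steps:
a(Q) = Q^(3/2)
144*a(-6) = 144*(-6)^(3/2) = 144*(-6*I*√6) = -864*I*√6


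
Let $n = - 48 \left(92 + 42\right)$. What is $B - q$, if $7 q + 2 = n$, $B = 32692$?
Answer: $\frac{235278}{7} \approx 33611.0$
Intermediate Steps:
$n = -6432$ ($n = \left(-48\right) 134 = -6432$)
$q = - \frac{6434}{7}$ ($q = - \frac{2}{7} + \frac{1}{7} \left(-6432\right) = - \frac{2}{7} - \frac{6432}{7} = - \frac{6434}{7} \approx -919.14$)
$B - q = 32692 - - \frac{6434}{7} = 32692 + \frac{6434}{7} = \frac{235278}{7}$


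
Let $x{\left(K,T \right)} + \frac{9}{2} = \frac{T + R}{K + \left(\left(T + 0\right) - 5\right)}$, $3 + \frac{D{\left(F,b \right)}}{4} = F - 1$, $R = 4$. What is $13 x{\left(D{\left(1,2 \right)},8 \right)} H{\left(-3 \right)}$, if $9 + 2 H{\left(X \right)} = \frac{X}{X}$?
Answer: $\frac{910}{3} \approx 303.33$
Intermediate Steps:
$D{\left(F,b \right)} = -16 + 4 F$ ($D{\left(F,b \right)} = -12 + 4 \left(F - 1\right) = -12 + 4 \left(-1 + F\right) = -12 + \left(-4 + 4 F\right) = -16 + 4 F$)
$x{\left(K,T \right)} = - \frac{9}{2} + \frac{4 + T}{-5 + K + T}$ ($x{\left(K,T \right)} = - \frac{9}{2} + \frac{T + 4}{K + \left(\left(T + 0\right) - 5\right)} = - \frac{9}{2} + \frac{4 + T}{K + \left(T - 5\right)} = - \frac{9}{2} + \frac{4 + T}{K + \left(-5 + T\right)} = - \frac{9}{2} + \frac{4 + T}{-5 + K + T}$)
$H{\left(X \right)} = -4$ ($H{\left(X \right)} = - \frac{9}{2} + \frac{X \frac{1}{X}}{2} = - \frac{9}{2} + \frac{1}{2} \cdot 1 = - \frac{9}{2} + \frac{1}{2} = -4$)
$13 x{\left(D{\left(1,2 \right)},8 \right)} H{\left(-3 \right)} = 13 \frac{53 - 9 \left(-16 + 4 \cdot 1\right) - 56}{2 \left(-5 + \left(-16 + 4 \cdot 1\right) + 8\right)} \left(-4\right) = 13 \frac{53 - 9 \left(-16 + 4\right) - 56}{2 \left(-5 + \left(-16 + 4\right) + 8\right)} \left(-4\right) = 13 \frac{53 - -108 - 56}{2 \left(-5 - 12 + 8\right)} \left(-4\right) = 13 \frac{53 + 108 - 56}{2 \left(-9\right)} \left(-4\right) = 13 \cdot \frac{1}{2} \left(- \frac{1}{9}\right) 105 \left(-4\right) = 13 \left(- \frac{35}{6}\right) \left(-4\right) = \left(- \frac{455}{6}\right) \left(-4\right) = \frac{910}{3}$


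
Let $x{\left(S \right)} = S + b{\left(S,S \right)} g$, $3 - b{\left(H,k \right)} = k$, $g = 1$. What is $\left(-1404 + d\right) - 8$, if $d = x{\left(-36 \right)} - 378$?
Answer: $-1787$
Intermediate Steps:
$b{\left(H,k \right)} = 3 - k$
$x{\left(S \right)} = 3$ ($x{\left(S \right)} = S + \left(3 - S\right) 1 = S - \left(-3 + S\right) = 3$)
$d = -375$ ($d = 3 - 378 = -375$)
$\left(-1404 + d\right) - 8 = \left(-1404 - 375\right) - 8 = -1779 + \left(-1671 + 1663\right) = -1779 - 8 = -1787$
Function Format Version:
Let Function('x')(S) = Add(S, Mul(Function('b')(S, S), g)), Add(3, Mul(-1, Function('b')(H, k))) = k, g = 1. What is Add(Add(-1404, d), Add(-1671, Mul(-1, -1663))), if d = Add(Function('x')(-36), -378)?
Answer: -1787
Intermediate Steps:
Function('b')(H, k) = Add(3, Mul(-1, k))
Function('x')(S) = 3 (Function('x')(S) = Add(S, Mul(Add(3, Mul(-1, S)), 1)) = Add(S, Add(3, Mul(-1, S))) = 3)
d = -375 (d = Add(3, -378) = -375)
Add(Add(-1404, d), Add(-1671, Mul(-1, -1663))) = Add(Add(-1404, -375), Add(-1671, Mul(-1, -1663))) = Add(-1779, Add(-1671, 1663)) = Add(-1779, -8) = -1787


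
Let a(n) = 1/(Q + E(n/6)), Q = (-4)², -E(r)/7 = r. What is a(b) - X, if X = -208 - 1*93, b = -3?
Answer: 11741/39 ≈ 301.05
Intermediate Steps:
E(r) = -7*r
Q = 16
X = -301 (X = -208 - 93 = -301)
a(n) = 1/(16 - 7*n/6)
a(b) - X = -6/(-96 + 7*(-3)) - 1*(-301) = -6/(-96 - 21) + 301 = -6/(-117) + 301 = -6*(-1/117) + 301 = 2/39 + 301 = 11741/39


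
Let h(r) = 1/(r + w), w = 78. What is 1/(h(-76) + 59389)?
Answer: 2/118779 ≈ 1.6838e-5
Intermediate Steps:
h(r) = 1/(78 + r) (h(r) = 1/(r + 78) = 1/(78 + r))
1/(h(-76) + 59389) = 1/(1/(78 - 76) + 59389) = 1/(1/2 + 59389) = 1/(118779/2) = 2/118779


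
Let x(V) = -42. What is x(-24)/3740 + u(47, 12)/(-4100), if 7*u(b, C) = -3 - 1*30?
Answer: -54099/5366900 ≈ -0.010080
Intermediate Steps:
u(b, C) = -33/7 (u(b, C) = (-3 - 1*30)/7 = (-3 - 30)/7 = (⅐)*(-33) = -33/7)
x(-24)/3740 + u(47, 12)/(-4100) = -42/3740 - 33/7/(-4100) = -42*1/3740 - 33/7*(-1/4100) = -21/1870 + 33/28700 = -54099/5366900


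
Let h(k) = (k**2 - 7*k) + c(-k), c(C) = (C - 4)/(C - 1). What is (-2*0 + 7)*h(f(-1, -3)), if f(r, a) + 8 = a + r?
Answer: 17612/11 ≈ 1601.1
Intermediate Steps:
f(r, a) = -8 + a + r (f(r, a) = -8 + (a + r) = -8 + a + r)
c(C) = (-4 + C)/(-1 + C)
h(k) = k**2 - 7*k + (-4 - k)/(-1 - k) (h(k) = (k**2 - 7*k) + (-4 - k)/(-1 - k) = k**2 - 7*k + (-4 - k)/(-1 - k))
(-2*0 + 7)*h(f(-1, -3)) = (-2*0 + 7)*((4 + (-8 - 3 - 1) + (-8 - 3 - 1)*(1 + (-8 - 3 - 1))*(-7 + (-8 - 3 - 1)))/(1 + (-8 - 3 - 1))) = (0 + 7)*((4 - 12 - 12*(1 - 12)*(-7 - 12))/(1 - 12)) = 7*((4 - 12 - 12*(-11)*(-19))/(-11)) = 7*(-(4 - 12 - 2508)/11) = 7*(-1/11*(-2516)) = 7*(2516/11) = 17612/11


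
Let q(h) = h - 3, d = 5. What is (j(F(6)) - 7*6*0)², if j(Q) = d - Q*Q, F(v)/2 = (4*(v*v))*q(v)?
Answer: 557248813081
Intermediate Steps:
q(h) = -3 + h
F(v) = 8*v²*(-3 + v) (F(v) = 2*((4*(v*v))*(-3 + v)) = 2*((4*v²)*(-3 + v)) = 2*(4*v²*(-3 + v)) = 8*v²*(-3 + v))
j(Q) = 5 - Q² (j(Q) = 5 - Q*Q = 5 - Q²)
(j(F(6)) - 7*6*0)² = ((5 - (8*6²*(-3 + 6))²) - 7*6*0)² = ((5 - (8*36*3)²) - 42*0)² = ((5 - 1*864²) + 0)² = ((5 - 1*746496) + 0)² = ((5 - 746496) + 0)² = (-746491 + 0)² = (-746491)² = 557248813081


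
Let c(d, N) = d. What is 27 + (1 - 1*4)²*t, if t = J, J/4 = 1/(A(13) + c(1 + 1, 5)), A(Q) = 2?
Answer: 36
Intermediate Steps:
J = 1 (J = 4/(2 + (1 + 1)) = 4/(2 + 2) = 4/4 = 4*(¼) = 1)
t = 1
27 + (1 - 1*4)²*t = 27 + (1 - 1*4)²*1 = 27 + (1 - 4)²*1 = 27 + (-3)²*1 = 27 + 9*1 = 27 + 9 = 36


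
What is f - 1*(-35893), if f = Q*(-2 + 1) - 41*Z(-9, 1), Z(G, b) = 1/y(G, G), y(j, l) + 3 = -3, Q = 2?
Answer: 215387/6 ≈ 35898.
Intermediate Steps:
y(j, l) = -6 (y(j, l) = -3 - 3 = -6)
Z(G, b) = -1/6 (Z(G, b) = 1/(-6) = -1/6)
f = 29/6 (f = 2*(-2 + 1) - 41*(-1/6) = 2*(-1) + 41/6 = -2 + 41/6 = 29/6 ≈ 4.8333)
f - 1*(-35893) = 29/6 - 1*(-35893) = 29/6 + 35893 = 215387/6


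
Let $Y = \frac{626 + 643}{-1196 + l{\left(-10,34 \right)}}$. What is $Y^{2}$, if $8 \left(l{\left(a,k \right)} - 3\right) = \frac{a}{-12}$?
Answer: $\frac{3710271744}{3278593081} \approx 1.1317$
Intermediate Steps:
$l{\left(a,k \right)} = 3 - \frac{a}{96}$ ($l{\left(a,k \right)} = 3 + \frac{a \frac{1}{-12}}{8} = 3 + \frac{a \left(- \frac{1}{12}\right)}{8} = 3 + \frac{\left(- \frac{1}{12}\right) a}{8} = 3 - \frac{a}{96}$)
$Y = - \frac{60912}{57259}$ ($Y = \frac{626 + 643}{-1196 + \left(3 - - \frac{5}{48}\right)} = \frac{1269}{-1196 + \left(3 + \frac{5}{48}\right)} = \frac{1269}{-1196 + \frac{149}{48}} = \frac{1269}{- \frac{57259}{48}} = 1269 \left(- \frac{48}{57259}\right) = - \frac{60912}{57259} \approx -1.0638$)
$Y^{2} = \left(- \frac{60912}{57259}\right)^{2} = \frac{3710271744}{3278593081}$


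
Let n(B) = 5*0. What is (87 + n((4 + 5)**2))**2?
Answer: 7569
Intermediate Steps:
n(B) = 0
(87 + n((4 + 5)**2))**2 = (87 + 0)**2 = 87**2 = 7569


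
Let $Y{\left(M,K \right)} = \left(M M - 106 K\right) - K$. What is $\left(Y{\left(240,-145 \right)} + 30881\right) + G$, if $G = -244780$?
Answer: $-140784$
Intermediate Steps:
$Y{\left(M,K \right)} = M^{2} - 107 K$ ($Y{\left(M,K \right)} = \left(M^{2} - 106 K\right) - K = M^{2} - 107 K$)
$\left(Y{\left(240,-145 \right)} + 30881\right) + G = \left(\left(240^{2} - -15515\right) + 30881\right) - 244780 = \left(\left(57600 + 15515\right) + 30881\right) - 244780 = \left(73115 + 30881\right) - 244780 = 103996 - 244780 = -140784$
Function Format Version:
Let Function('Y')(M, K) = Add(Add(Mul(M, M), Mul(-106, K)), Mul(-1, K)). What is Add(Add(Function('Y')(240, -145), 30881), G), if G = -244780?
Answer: -140784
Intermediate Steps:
Function('Y')(M, K) = Add(Pow(M, 2), Mul(-107, K)) (Function('Y')(M, K) = Add(Add(Pow(M, 2), Mul(-106, K)), Mul(-1, K)) = Add(Pow(M, 2), Mul(-107, K)))
Add(Add(Function('Y')(240, -145), 30881), G) = Add(Add(Add(Pow(240, 2), Mul(-107, -145)), 30881), -244780) = Add(Add(Add(57600, 15515), 30881), -244780) = Add(Add(73115, 30881), -244780) = Add(103996, -244780) = -140784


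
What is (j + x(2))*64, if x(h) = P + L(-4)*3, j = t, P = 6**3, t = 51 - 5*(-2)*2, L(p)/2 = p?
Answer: 16832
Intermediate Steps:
L(p) = 2*p
t = 71 (t = 51 + 10*2 = 51 + 20 = 71)
P = 216
j = 71
x(h) = 192 (x(h) = 216 + (2*(-4))*3 = 216 - 8*3 = 216 - 24 = 192)
(j + x(2))*64 = (71 + 192)*64 = 263*64 = 16832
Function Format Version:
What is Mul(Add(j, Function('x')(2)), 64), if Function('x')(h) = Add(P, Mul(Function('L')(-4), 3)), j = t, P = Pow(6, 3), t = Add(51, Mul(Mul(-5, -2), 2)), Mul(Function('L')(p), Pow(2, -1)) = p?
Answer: 16832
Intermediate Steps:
Function('L')(p) = Mul(2, p)
t = 71 (t = Add(51, Mul(10, 2)) = Add(51, 20) = 71)
P = 216
j = 71
Function('x')(h) = 192 (Function('x')(h) = Add(216, Mul(Mul(2, -4), 3)) = Add(216, Mul(-8, 3)) = Add(216, -24) = 192)
Mul(Add(j, Function('x')(2)), 64) = Mul(Add(71, 192), 64) = Mul(263, 64) = 16832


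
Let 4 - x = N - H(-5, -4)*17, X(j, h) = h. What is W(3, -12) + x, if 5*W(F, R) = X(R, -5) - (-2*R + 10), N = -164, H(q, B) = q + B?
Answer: 36/5 ≈ 7.2000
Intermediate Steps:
H(q, B) = B + q
W(F, R) = -3 + 2*R/5 (W(F, R) = (-5 - (-2*R + 10))/5 = (-5 - (10 - 2*R))/5 = (-5 + (-10 + 2*R))/5 = (-15 + 2*R)/5 = -3 + 2*R/5)
x = 15 (x = 4 - (-164 - (-4 - 5)*17) = 4 - (-164 - (-9)*17) = 4 - (-164 - 1*(-153)) = 4 - (-164 + 153) = 4 - 1*(-11) = 4 + 11 = 15)
W(3, -12) + x = (-3 + (⅖)*(-12)) + 15 = (-3 - 24/5) + 15 = -39/5 + 15 = 36/5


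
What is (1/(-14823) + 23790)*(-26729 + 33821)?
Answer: 277879665172/1647 ≈ 1.6872e+8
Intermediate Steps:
(1/(-14823) + 23790)*(-26729 + 33821) = (-1/14823 + 23790)*7092 = (352639169/14823)*7092 = 277879665172/1647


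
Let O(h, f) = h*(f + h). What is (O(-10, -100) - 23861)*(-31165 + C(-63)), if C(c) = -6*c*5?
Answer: 666328275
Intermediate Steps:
C(c) = -30*c
(O(-10, -100) - 23861)*(-31165 + C(-63)) = (-10*(-100 - 10) - 23861)*(-31165 - 30*(-63)) = (-10*(-110) - 23861)*(-31165 + 1890) = (1100 - 23861)*(-29275) = -22761*(-29275) = 666328275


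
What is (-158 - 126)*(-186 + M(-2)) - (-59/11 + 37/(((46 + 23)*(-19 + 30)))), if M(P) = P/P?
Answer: 39881894/759 ≈ 52545.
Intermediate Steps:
M(P) = 1
(-158 - 126)*(-186 + M(-2)) - (-59/11 + 37/(((46 + 23)*(-19 + 30)))) = (-158 - 126)*(-186 + 1) - (-59/11 + 37/(((46 + 23)*(-19 + 30)))) = -284*(-185) - (-59*1/11 + 37/((69*11))) = 52540 - (-59/11 + 37/759) = 52540 - 1*(-4034/759) = 52540 + 4034/759 = 39881894/759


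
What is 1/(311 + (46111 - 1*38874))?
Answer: 1/7548 ≈ 0.00013249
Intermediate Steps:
1/(311 + (46111 - 1*38874)) = 1/(311 + (46111 - 38874)) = 1/(311 + 7237) = 1/7548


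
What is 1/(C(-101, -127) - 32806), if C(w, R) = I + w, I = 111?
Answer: -1/32796 ≈ -3.0492e-5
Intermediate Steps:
C(w, R) = 111 + w
1/(C(-101, -127) - 32806) = 1/((111 - 101) - 32806) = 1/(10 - 32806) = 1/(-32796) = -1/32796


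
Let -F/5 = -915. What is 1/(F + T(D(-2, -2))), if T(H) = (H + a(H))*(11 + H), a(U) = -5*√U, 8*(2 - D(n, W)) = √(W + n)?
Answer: 16*I/(60 + 73615*I - √(8 - I)*(10 + 520*I)) ≈ 0.00022178 - 1.8471e-7*I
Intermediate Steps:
F = 4575 (F = -5*(-915) = 4575)
D(n, W) = 2 - √(W + n)/8
T(H) = (11 + H)*(H - 5*√H) (T(H) = (H - 5*√H)*(11 + H) = (11 + H)*(H - 5*√H))
1/(F + T(D(-2, -2))) = 1/(4575 + ((2 - √(-2 - 2)/8)² - 55*√(2 - √(-2 - 2)/8) - 5*(2 - √(-2 - 2)/8)^(3/2) + 11*(2 - √(-2 - 2)/8))) = 1/(4575 + ((2 - I/4)² - 55*√(2 - I/4) - 5*(2 - I/4)^(3/2) + 11*(2 - I/4))) = 1/(4575 + ((2 - I/4)² - 55*√(2 - I/4) - 5*(2 - I/4)^(3/2) + (22 - 11*I/4))) = 1/(4575 + (22 + (2 - I/4)² - 55*√(2 - I/4) - 5*(2 - I/4)^(3/2) - 11*I/4)) = 1/(4597 + (2 - I/4)² - 55*√(2 - I/4) - 5*(2 - I/4)^(3/2) - 11*I/4)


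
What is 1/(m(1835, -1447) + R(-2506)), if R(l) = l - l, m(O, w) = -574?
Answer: -1/574 ≈ -0.0017422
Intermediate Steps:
R(l) = 0
1/(m(1835, -1447) + R(-2506)) = 1/(-574 + 0) = 1/(-574) = -1/574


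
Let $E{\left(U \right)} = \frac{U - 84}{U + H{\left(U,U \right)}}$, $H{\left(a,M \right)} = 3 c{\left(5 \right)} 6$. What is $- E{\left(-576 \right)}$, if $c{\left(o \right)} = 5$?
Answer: $- \frac{110}{81} \approx -1.358$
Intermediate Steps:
$H{\left(a,M \right)} = 90$ ($H{\left(a,M \right)} = 3 \cdot 5 \cdot 6 = 15 \cdot 6 = 90$)
$E{\left(U \right)} = \frac{-84 + U}{90 + U}$ ($E{\left(U \right)} = \frac{U - 84}{U + 90} = \frac{-84 + U}{90 + U}$)
$- E{\left(-576 \right)} = - \frac{-84 - 576}{90 - 576} = - \frac{-660}{-486} = - \frac{\left(-1\right) \left(-660\right)}{486} = \left(-1\right) \frac{110}{81} = - \frac{110}{81}$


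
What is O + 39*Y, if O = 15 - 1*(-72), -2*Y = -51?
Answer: 2163/2 ≈ 1081.5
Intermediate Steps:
Y = 51/2 (Y = -½*(-51) = 51/2 ≈ 25.500)
O = 87 (O = 15 + 72 = 87)
O + 39*Y = 87 + 39*(51/2) = 87 + 1989/2 = 2163/2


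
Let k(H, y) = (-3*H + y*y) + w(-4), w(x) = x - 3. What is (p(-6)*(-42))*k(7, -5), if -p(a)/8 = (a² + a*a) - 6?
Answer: -66528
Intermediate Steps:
w(x) = -3 + x
p(a) = 48 - 16*a² (p(a) = -8*((a² + a*a) - 6) = -8*((a² + a²) - 6) = -8*(2*a² - 6) = -8*(-6 + 2*a²) = 48 - 16*a²)
k(H, y) = -7 + y² - 3*H (k(H, y) = (-3*H + y*y) + (-3 - 4) = (-3*H + y²) - 7 = (y² - 3*H) - 7 = -7 + y² - 3*H)
(p(-6)*(-42))*k(7, -5) = ((48 - 16*(-6)²)*(-42))*(-7 + (-5)² - 3*7) = ((48 - 16*36)*(-42))*(-7 + 25 - 21) = ((48 - 576)*(-42))*(-3) = -528*(-42)*(-3) = 22176*(-3) = -66528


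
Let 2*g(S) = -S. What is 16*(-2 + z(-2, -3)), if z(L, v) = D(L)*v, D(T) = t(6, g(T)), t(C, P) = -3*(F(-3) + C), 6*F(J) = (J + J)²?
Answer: 1696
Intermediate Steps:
F(J) = 2*J²/3 (F(J) = (J + J)²/6 = (2*J)²/6 = (4*J²)/6 = 2*J²/3)
g(S) = -S/2 (g(S) = (-S)/2 = -S/2)
t(C, P) = -18 - 3*C (t(C, P) = -3*((⅔)*(-3)² + C) = -3*((⅔)*9 + C) = -3*(6 + C) = -18 - 3*C)
D(T) = -36 (D(T) = -18 - 3*6 = -18 - 18 = -36)
z(L, v) = -36*v
16*(-2 + z(-2, -3)) = 16*(-2 - 36*(-3)) = 16*(-2 + 108) = 16*106 = 1696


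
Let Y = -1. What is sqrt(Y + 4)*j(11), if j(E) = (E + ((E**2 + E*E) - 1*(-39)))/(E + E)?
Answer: 146*sqrt(3)/11 ≈ 22.989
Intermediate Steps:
j(E) = (39 + E + 2*E**2)/(2*E) (j(E) = (E + ((E**2 + E**2) + 39))/((2*E)) = (E + (2*E**2 + 39))*(1/(2*E)) = (E + (39 + 2*E**2))*(1/(2*E)) = (39 + E + 2*E**2)*(1/(2*E)) = (39 + E + 2*E**2)/(2*E))
sqrt(Y + 4)*j(11) = sqrt(-1 + 4)*(1/2 + 11 + (39/2)/11) = sqrt(3)*(1/2 + 11 + (39/2)*(1/11)) = sqrt(3)*(1/2 + 11 + 39/22) = sqrt(3)*(146/11) = 146*sqrt(3)/11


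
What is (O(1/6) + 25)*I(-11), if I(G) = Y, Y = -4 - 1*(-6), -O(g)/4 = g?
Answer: 146/3 ≈ 48.667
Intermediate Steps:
O(g) = -4*g
Y = 2 (Y = -4 + 6 = 2)
I(G) = 2
(O(1/6) + 25)*I(-11) = (-4/6 + 25)*2 = (-4*1/6 + 25)*2 = (-2/3 + 25)*2 = (73/3)*2 = 146/3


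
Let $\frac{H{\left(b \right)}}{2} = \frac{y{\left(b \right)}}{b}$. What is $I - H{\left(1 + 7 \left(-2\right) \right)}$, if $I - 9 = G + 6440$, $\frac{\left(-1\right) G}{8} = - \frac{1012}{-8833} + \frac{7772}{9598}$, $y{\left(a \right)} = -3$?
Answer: $\frac{322680445643}{50096761} \approx 6441.1$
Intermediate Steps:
$G = - \frac{28495728}{3853597}$ ($G = - 8 \left(- \frac{1012}{-8833} + \frac{7772}{9598}\right) = - 8 \left(\left(-1012\right) \left(- \frac{1}{8833}\right) + 7772 \cdot \frac{1}{9598}\right) = - 8 \left(\frac{92}{803} + \frac{3886}{4799}\right) = \left(-8\right) \frac{3561966}{3853597} = - \frac{28495728}{3853597} \approx -7.3946$)
$H{\left(b \right)} = - \frac{6}{b}$ ($H{\left(b \right)} = 2 \left(- \frac{3}{b}\right) = - \frac{6}{b}$)
$I = \frac{24823351325}{3853597}$ ($I = 9 + \left(- \frac{28495728}{3853597} + 6440\right) = 9 + \frac{24788668952}{3853597} = \frac{24823351325}{3853597} \approx 6441.6$)
$I - H{\left(1 + 7 \left(-2\right) \right)} = \frac{24823351325}{3853597} - - \frac{6}{1 + 7 \left(-2\right)} = \frac{24823351325}{3853597} - - \frac{6}{1 - 14} = \frac{24823351325}{3853597} - - \frac{6}{-13} = \frac{24823351325}{3853597} - \left(-6\right) \left(- \frac{1}{13}\right) = \frac{24823351325}{3853597} - \frac{6}{13} = \frac{322680445643}{50096761}$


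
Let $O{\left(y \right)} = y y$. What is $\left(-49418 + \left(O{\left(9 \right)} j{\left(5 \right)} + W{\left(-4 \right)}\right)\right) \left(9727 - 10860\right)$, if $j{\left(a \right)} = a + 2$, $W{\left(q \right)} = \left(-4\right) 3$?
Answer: $55361779$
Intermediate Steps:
$W{\left(q \right)} = -12$
$O{\left(y \right)} = y^{2}$
$j{\left(a \right)} = 2 + a$
$\left(-49418 + \left(O{\left(9 \right)} j{\left(5 \right)} + W{\left(-4 \right)}\right)\right) \left(9727 - 10860\right) = \left(-49418 - \left(12 - 9^{2} \left(2 + 5\right)\right)\right) \left(9727 - 10860\right) = \left(-49418 + \left(81 \cdot 7 - 12\right)\right) \left(-1133\right) = \left(-49418 + \left(567 - 12\right)\right) \left(-1133\right) = \left(-49418 + 555\right) \left(-1133\right) = \left(-48863\right) \left(-1133\right) = 55361779$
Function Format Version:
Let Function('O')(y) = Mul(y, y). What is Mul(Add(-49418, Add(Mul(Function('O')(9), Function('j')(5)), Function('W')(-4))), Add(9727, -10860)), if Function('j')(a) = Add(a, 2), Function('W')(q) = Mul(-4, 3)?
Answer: 55361779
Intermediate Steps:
Function('W')(q) = -12
Function('O')(y) = Pow(y, 2)
Function('j')(a) = Add(2, a)
Mul(Add(-49418, Add(Mul(Function('O')(9), Function('j')(5)), Function('W')(-4))), Add(9727, -10860)) = Mul(Add(-49418, Add(Mul(Pow(9, 2), Add(2, 5)), -12)), Add(9727, -10860)) = Mul(Add(-49418, Add(Mul(81, 7), -12)), -1133) = Mul(Add(-49418, Add(567, -12)), -1133) = Mul(Add(-49418, 555), -1133) = Mul(-48863, -1133) = 55361779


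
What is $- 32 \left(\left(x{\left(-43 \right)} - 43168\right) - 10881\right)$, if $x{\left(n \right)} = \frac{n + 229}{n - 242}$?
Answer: $\frac{164310944}{95} \approx 1.7296 \cdot 10^{6}$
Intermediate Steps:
$x{\left(n \right)} = \frac{229 + n}{-242 + n}$
$- 32 \left(\left(x{\left(-43 \right)} - 43168\right) - 10881\right) = - 32 \left(\left(\frac{229 - 43}{-242 - 43} - 43168\right) - 10881\right) = - 32 \left(\left(\frac{1}{-285} \cdot 186 - 43168\right) - 10881\right) = - 32 \left(\left(\left(- \frac{1}{285}\right) 186 - 43168\right) - 10881\right) = - 32 \left(\left(- \frac{62}{95} - 43168\right) - 10881\right) = - 32 \left(- \frac{4101022}{95} - 10881\right) = \left(-32\right) \left(- \frac{5134717}{95}\right) = \frac{164310944}{95}$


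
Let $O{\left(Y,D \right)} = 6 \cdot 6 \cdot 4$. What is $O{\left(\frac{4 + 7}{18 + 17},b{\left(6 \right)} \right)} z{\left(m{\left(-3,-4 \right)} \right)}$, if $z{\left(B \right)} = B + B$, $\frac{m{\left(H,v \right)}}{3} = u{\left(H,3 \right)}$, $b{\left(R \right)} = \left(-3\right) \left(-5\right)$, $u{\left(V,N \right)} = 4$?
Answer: $3456$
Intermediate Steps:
$b{\left(R \right)} = 15$
$m{\left(H,v \right)} = 12$ ($m{\left(H,v \right)} = 3 \cdot 4 = 12$)
$O{\left(Y,D \right)} = 144$ ($O{\left(Y,D \right)} = 36 \cdot 4 = 144$)
$z{\left(B \right)} = 2 B$
$O{\left(\frac{4 + 7}{18 + 17},b{\left(6 \right)} \right)} z{\left(m{\left(-3,-4 \right)} \right)} = 144 \cdot 2 \cdot 12 = 144 \cdot 24 = 3456$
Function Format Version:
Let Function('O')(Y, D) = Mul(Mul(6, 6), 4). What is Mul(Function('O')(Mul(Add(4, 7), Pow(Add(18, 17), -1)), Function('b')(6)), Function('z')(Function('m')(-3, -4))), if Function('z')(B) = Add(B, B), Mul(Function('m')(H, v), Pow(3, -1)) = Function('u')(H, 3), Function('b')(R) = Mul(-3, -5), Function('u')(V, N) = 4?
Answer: 3456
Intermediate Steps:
Function('b')(R) = 15
Function('m')(H, v) = 12 (Function('m')(H, v) = Mul(3, 4) = 12)
Function('O')(Y, D) = 144 (Function('O')(Y, D) = Mul(36, 4) = 144)
Function('z')(B) = Mul(2, B)
Mul(Function('O')(Mul(Add(4, 7), Pow(Add(18, 17), -1)), Function('b')(6)), Function('z')(Function('m')(-3, -4))) = Mul(144, Mul(2, 12)) = Mul(144, 24) = 3456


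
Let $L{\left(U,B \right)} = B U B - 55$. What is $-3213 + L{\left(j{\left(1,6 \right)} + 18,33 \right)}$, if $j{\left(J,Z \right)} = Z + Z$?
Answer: $29402$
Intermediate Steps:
$j{\left(J,Z \right)} = 2 Z$
$L{\left(U,B \right)} = -55 + U B^{2}$ ($L{\left(U,B \right)} = U B^{2} - 55 = -55 + U B^{2}$)
$-3213 + L{\left(j{\left(1,6 \right)} + 18,33 \right)} = -3213 - \left(55 - \left(2 \cdot 6 + 18\right) 33^{2}\right) = -3213 - \left(55 - \left(12 + 18\right) 1089\right) = -3213 + \left(-55 + 30 \cdot 1089\right) = -3213 + \left(-55 + 32670\right) = -3213 + 32615 = 29402$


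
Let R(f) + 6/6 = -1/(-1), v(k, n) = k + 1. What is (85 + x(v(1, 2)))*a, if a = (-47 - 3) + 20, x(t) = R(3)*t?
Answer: -2550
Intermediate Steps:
v(k, n) = 1 + k
R(f) = 0 (R(f) = -1 - 1/(-1) = -1 - 1*(-1) = -1 + 1 = 0)
x(t) = 0 (x(t) = 0*t = 0)
a = -30 (a = -50 + 20 = -30)
(85 + x(v(1, 2)))*a = (85 + 0)*(-30) = 85*(-30) = -2550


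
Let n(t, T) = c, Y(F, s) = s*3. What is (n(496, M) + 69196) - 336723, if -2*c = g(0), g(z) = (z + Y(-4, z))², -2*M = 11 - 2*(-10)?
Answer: -267527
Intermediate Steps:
M = -31/2 (M = -(11 - 2*(-10))/2 = -(11 + 20)/2 = -½*31 = -31/2 ≈ -15.500)
Y(F, s) = 3*s
g(z) = 16*z² (g(z) = (z + 3*z)² = (4*z)² = 16*z²)
c = 0 (c = -8*0² = -8*0 = -½*0 = 0)
n(t, T) = 0
(n(496, M) + 69196) - 336723 = (0 + 69196) - 336723 = 69196 - 336723 = -267527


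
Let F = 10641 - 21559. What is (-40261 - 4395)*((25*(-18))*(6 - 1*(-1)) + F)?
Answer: 628220608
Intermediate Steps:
F = -10918
(-40261 - 4395)*((25*(-18))*(6 - 1*(-1)) + F) = (-40261 - 4395)*((25*(-18))*(6 - 1*(-1)) - 10918) = -44656*(-450*(6 + 1) - 10918) = -44656*(-450*7 - 10918) = -44656*(-3150 - 10918) = -44656*(-14068) = 628220608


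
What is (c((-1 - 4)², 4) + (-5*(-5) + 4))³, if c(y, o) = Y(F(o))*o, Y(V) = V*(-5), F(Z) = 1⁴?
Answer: 729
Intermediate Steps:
F(Z) = 1
Y(V) = -5*V
c(y, o) = -5*o (c(y, o) = (-5*1)*o = -5*o)
(c((-1 - 4)², 4) + (-5*(-5) + 4))³ = (-5*4 + (-5*(-5) + 4))³ = (-20 + (25 + 4))³ = (-20 + 29)³ = 9³ = 729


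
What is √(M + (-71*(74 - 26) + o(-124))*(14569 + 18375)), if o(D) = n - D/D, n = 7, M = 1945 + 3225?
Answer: I*√112070318 ≈ 10586.0*I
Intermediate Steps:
M = 5170
o(D) = 6 (o(D) = 7 - D/D = 7 - 1*1 = 7 - 1 = 6)
√(M + (-71*(74 - 26) + o(-124))*(14569 + 18375)) = √(5170 + (-71*(74 - 26) + 6)*(14569 + 18375)) = √(5170 + (-71*48 + 6)*32944) = √(5170 + (-3408 + 6)*32944) = √(5170 - 3402*32944) = √(5170 - 112075488) = √(-112070318) = I*√112070318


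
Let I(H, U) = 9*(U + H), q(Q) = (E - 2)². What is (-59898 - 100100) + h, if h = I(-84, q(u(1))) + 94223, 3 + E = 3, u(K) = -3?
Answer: -66495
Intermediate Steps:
E = 0 (E = -3 + 3 = 0)
q(Q) = 4 (q(Q) = (0 - 2)² = (-2)² = 4)
I(H, U) = 9*H + 9*U (I(H, U) = 9*(H + U) = 9*H + 9*U)
h = 93503 (h = (9*(-84) + 9*4) + 94223 = (-756 + 36) + 94223 = -720 + 94223 = 93503)
(-59898 - 100100) + h = (-59898 - 100100) + 93503 = -159998 + 93503 = -66495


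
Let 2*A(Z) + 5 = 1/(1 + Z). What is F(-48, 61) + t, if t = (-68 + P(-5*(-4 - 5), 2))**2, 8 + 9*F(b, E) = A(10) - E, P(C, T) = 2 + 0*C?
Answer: 143486/33 ≈ 4348.1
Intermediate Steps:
A(Z) = -5/2 + 1/(2*(1 + Z))
P(C, T) = 2 (P(C, T) = 2 + 0 = 2)
F(b, E) = -115/99 - E/9 (F(b, E) = -8/9 + ((-4 - 5*10)/(2*(1 + 10)) - E)/9 = -8/9 + ((1/2)*(-4 - 50)/11 - E)/9 = -8/9 + ((1/2)*(1/11)*(-54) - E)/9 = -8/9 + (-27/11 - E)/9 = -8/9 + (-3/11 - E/9) = -115/99 - E/9)
t = 4356 (t = (-68 + 2)**2 = (-66)**2 = 4356)
F(-48, 61) + t = (-115/99 - 1/9*61) + 4356 = (-115/99 - 61/9) + 4356 = -262/33 + 4356 = 143486/33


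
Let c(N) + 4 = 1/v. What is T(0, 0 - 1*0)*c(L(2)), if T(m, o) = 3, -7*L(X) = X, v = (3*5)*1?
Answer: -59/5 ≈ -11.800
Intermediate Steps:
v = 15 (v = 15*1 = 15)
L(X) = -X/7
c(N) = -59/15 (c(N) = -4 + 1/15 = -59/15)
T(0, 0 - 1*0)*c(L(2)) = 3*(-59/15) = -59/5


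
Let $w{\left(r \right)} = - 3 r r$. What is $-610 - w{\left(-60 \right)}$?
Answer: $10190$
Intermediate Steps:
$w{\left(r \right)} = - 3 r^{2}$
$-610 - w{\left(-60 \right)} = -610 - - 3 \left(-60\right)^{2} = -610 - \left(-3\right) 3600 = -610 - -10800 = -610 + 10800 = 10190$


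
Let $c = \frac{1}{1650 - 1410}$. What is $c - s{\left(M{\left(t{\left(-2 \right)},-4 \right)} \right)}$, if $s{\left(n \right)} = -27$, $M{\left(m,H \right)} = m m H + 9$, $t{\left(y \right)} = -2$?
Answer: $\frac{6481}{240} \approx 27.004$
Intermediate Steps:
$M{\left(m,H \right)} = 9 + H m^{2}$ ($M{\left(m,H \right)} = m^{2} H + 9 = H m^{2} + 9 = 9 + H m^{2}$)
$c = \frac{1}{240} \approx 0.0041667$
$c - s{\left(M{\left(t{\left(-2 \right)},-4 \right)} \right)} = \frac{1}{240} - -27 = \frac{1}{240} + 27 = \frac{6481}{240}$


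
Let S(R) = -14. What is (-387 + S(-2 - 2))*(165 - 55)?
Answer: -44110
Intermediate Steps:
(-387 + S(-2 - 2))*(165 - 55) = (-387 - 14)*(165 - 55) = -401*110 = -44110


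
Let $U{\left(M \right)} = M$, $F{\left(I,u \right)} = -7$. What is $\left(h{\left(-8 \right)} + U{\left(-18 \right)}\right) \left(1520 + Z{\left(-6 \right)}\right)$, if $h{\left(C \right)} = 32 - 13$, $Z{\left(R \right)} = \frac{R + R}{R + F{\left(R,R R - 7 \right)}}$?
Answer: $\frac{19772}{13} \approx 1520.9$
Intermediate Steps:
$Z{\left(R \right)} = \frac{2 R}{-7 + R}$ ($Z{\left(R \right)} = \frac{R + R}{R - 7} = \frac{2 R}{-7 + R}$)
$h{\left(C \right)} = 19$ ($h{\left(C \right)} = 32 - 13 = 19$)
$\left(h{\left(-8 \right)} + U{\left(-18 \right)}\right) \left(1520 + Z{\left(-6 \right)}\right) = \left(19 - 18\right) \left(1520 + 2 \left(-6\right) \frac{1}{-7 - 6}\right) = 1 \left(1520 + 2 \left(-6\right) \frac{1}{-13}\right) = 1 \left(1520 + 2 \left(-6\right) \left(- \frac{1}{13}\right)\right) = 1 \left(1520 + \frac{12}{13}\right) = 1 \cdot \frac{19772}{13} = \frac{19772}{13}$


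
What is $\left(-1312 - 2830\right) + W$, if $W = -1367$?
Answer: $-5509$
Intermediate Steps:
$\left(-1312 - 2830\right) + W = \left(-1312 - 2830\right) - 1367 = -4142 - 1367 = -5509$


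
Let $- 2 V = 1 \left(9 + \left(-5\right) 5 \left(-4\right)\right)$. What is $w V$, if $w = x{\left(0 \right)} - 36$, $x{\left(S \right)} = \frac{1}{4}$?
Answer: $\frac{15587}{8} \approx 1948.4$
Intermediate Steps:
$x{\left(S \right)} = \frac{1}{4}$
$V = - \frac{109}{2}$ ($V = - \frac{1 \left(9 + \left(-5\right) 5 \left(-4\right)\right)}{2} = - \frac{1 \left(9 - -100\right)}{2} = - \frac{1 \left(9 + 100\right)}{2} = - \frac{1 \cdot 109}{2} = \left(- \frac{1}{2}\right) 109 = - \frac{109}{2} \approx -54.5$)
$w = - \frac{143}{4}$ ($w = \frac{1}{4} - 36 = - \frac{143}{4} \approx -35.75$)
$w V = \left(- \frac{143}{4}\right) \left(- \frac{109}{2}\right) = \frac{15587}{8}$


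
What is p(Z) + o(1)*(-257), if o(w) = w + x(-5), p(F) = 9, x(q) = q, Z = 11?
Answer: 1037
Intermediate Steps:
o(w) = -5 + w (o(w) = w - 5 = -5 + w)
p(Z) + o(1)*(-257) = 9 + (-5 + 1)*(-257) = 9 - 4*(-257) = 9 + 1028 = 1037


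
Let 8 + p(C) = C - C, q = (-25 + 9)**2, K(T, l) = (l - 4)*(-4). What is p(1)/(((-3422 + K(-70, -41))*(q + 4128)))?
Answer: 1/1776616 ≈ 5.6287e-7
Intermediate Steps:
K(T, l) = 16 - 4*l (K(T, l) = (-4 + l)*(-4) = 16 - 4*l)
q = 256 (q = (-16)**2 = 256)
p(C) = -8 (p(C) = -8 + (C - C) = -8 + 0 = -8)
p(1)/(((-3422 + K(-70, -41))*(q + 4128))) = -8*1/((-3422 + (16 - 4*(-41)))*(256 + 4128)) = -8*1/(4384*(-3422 + (16 + 164))) = -8*1/(4384*(-3422 + 180)) = -8/((-3242*4384)) = -8/(-14212928) = -8*(-1/14212928) = 1/1776616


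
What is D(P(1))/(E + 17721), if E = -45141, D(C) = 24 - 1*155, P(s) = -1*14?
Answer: 131/27420 ≈ 0.0047775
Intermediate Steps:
P(s) = -14
D(C) = -131 (D(C) = 24 - 155 = -131)
D(P(1))/(E + 17721) = -131/(-45141 + 17721) = -131/(-27420) = -131*(-1/27420) = 131/27420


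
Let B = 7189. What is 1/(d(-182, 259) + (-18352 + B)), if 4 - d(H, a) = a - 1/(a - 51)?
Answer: -208/2374943 ≈ -8.7581e-5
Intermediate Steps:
d(H, a) = 4 + 1/(-51 + a) - a (d(H, a) = 4 - (a - 1/(a - 51)) = 4 - (a - 1/(-51 + a)) = 4 + (1/(-51 + a) - a) = 4 + 1/(-51 + a) - a)
1/(d(-182, 259) + (-18352 + B)) = 1/((-203 - 1*259**2 + 55*259)/(-51 + 259) + (-18352 + 7189)) = 1/((-203 - 1*67081 + 14245)/208 - 11163) = 1/((-203 - 67081 + 14245)/208 - 11163) = 1/((1/208)*(-53039) - 11163) = 1/(-53039/208 - 11163) = 1/(-2374943/208) = -208/2374943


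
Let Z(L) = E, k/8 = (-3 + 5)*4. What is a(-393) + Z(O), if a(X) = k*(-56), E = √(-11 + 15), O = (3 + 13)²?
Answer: -3582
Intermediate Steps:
O = 256 (O = 16² = 256)
k = 64 (k = 8*((-3 + 5)*4) = 8*(2*4) = 8*8 = 64)
E = 2 (E = √4 = 2)
a(X) = -3584 (a(X) = 64*(-56) = -3584)
Z(L) = 2
a(-393) + Z(O) = -3584 + 2 = -3582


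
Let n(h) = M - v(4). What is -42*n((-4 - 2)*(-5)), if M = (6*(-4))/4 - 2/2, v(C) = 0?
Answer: 294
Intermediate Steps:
M = -7 (M = -24*1/4 - 2*1/2 = -6 - 1 = -7)
n(h) = -7 (n(h) = -7 - 1*0 = -7 + 0 = -7)
-42*n((-4 - 2)*(-5)) = -42*(-7) = 294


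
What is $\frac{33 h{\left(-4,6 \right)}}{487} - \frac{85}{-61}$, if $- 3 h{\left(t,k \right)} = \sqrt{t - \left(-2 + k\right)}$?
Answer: $\frac{85}{61} - \frac{22 i \sqrt{2}}{487} \approx 1.3934 - 0.063886 i$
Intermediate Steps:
$h{\left(t,k \right)} = - \frac{\sqrt{2 + t - k}}{3}$ ($h{\left(t,k \right)} = - \frac{\sqrt{t - \left(-2 + k\right)}}{3} = - \frac{\sqrt{2 + t - k}}{3}$)
$\frac{33 h{\left(-4,6 \right)}}{487} - \frac{85}{-61} = \frac{33 \left(- \frac{\sqrt{2 - 4 - 6}}{3}\right)}{487} - \frac{85}{-61} = 33 \left(- \frac{\sqrt{2 - 4 - 6}}{3}\right) \frac{1}{487} - - \frac{85}{61} = 33 \left(- \frac{\sqrt{-8}}{3}\right) \frac{1}{487} + \frac{85}{61} = 33 \left(- \frac{2 i \sqrt{2}}{3}\right) \frac{1}{487} + \frac{85}{61} = - 22 i \sqrt{2} \cdot \frac{1}{487} + \frac{85}{61} = - \frac{22 i \sqrt{2}}{487} + \frac{85}{61} = \frac{85}{61} - \frac{22 i \sqrt{2}}{487}$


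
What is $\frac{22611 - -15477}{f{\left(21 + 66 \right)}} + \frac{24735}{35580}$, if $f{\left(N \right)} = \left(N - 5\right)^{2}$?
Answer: $\frac{25358153}{3987332} \approx 6.3597$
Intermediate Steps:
$f{\left(N \right)} = \left(-5 + N\right)^{2}$
$\frac{22611 - -15477}{f{\left(21 + 66 \right)}} + \frac{24735}{35580} = \frac{22611 - -15477}{\left(-5 + \left(21 + 66\right)\right)^{2}} + \frac{24735}{35580} = \frac{22611 + 15477}{\left(-5 + 87\right)^{2}} + 24735 \cdot \frac{1}{35580} = \frac{38088}{82^{2}} + \frac{1649}{2372} = \frac{38088}{6724} + \frac{1649}{2372} = 38088 \cdot \frac{1}{6724} + \frac{1649}{2372} = \frac{9522}{1681} + \frac{1649}{2372} = \frac{25358153}{3987332}$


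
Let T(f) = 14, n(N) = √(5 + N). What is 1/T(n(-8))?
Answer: 1/14 ≈ 0.071429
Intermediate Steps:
1/T(n(-8)) = 1/14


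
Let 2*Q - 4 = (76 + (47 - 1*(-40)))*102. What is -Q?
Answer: -8315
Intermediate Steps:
Q = 8315 (Q = 2 + ((76 + (47 - 1*(-40)))*102)/2 = 2 + ((76 + (47 + 40))*102)/2 = 2 + ((76 + 87)*102)/2 = 2 + (163*102)/2 = 2 + (½)*16626 = 2 + 8313 = 8315)
-Q = -1*8315 = -8315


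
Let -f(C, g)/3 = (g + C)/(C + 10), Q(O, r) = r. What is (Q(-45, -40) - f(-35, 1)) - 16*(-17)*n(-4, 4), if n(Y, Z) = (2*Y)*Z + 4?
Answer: -191298/25 ≈ -7651.9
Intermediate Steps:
n(Y, Z) = 4 + 2*Y*Z (n(Y, Z) = 2*Y*Z + 4 = 4 + 2*Y*Z)
f(C, g) = -3*(C + g)/(10 + C) (f(C, g) = -3*(g + C)/(C + 10) = -3*(C + g)/(10 + C))
(Q(-45, -40) - f(-35, 1)) - 16*(-17)*n(-4, 4) = (-40 - 3*(-1*(-35) - 1*1)/(10 - 35)) - 16*(-17)*(4 + 2*(-4)*4) = (-40 - 3*(35 - 1)/(-25)) - (-272)*(4 - 32) = (-40 - 3*(-1)*34/25) - (-272)*(-28) = (-40 - 1*(-102/25)) - 1*7616 = (-40 + 102/25) - 7616 = -898/25 - 7616 = -191298/25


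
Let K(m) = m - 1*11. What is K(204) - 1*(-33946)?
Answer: 34139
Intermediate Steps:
K(m) = -11 + m (K(m) = m - 11 = -11 + m)
K(204) - 1*(-33946) = (-11 + 204) - 1*(-33946) = 193 + 33946 = 34139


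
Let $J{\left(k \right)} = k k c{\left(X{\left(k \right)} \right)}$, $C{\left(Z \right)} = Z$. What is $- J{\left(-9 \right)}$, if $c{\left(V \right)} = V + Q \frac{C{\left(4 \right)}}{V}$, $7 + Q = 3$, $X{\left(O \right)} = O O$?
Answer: $-6545$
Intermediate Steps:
$X{\left(O \right)} = O^{2}$
$Q = -4$ ($Q = -7 + 3 = -4$)
$c{\left(V \right)} = V - \frac{16}{V}$ ($c{\left(V \right)} = V - 4 \frac{4}{V} = V - \frac{16}{V}$)
$J{\left(k \right)} = k^{2} \left(k^{2} - \frac{16}{k^{2}}\right)$ ($J{\left(k \right)} = k k \left(k^{2} - \frac{16}{k^{2}}\right) = k^{2} \left(k^{2} - \frac{16}{k^{2}}\right)$)
$- J{\left(-9 \right)} = - (-16 + \left(-9\right)^{4}) = - (-16 + 6561) = \left(-1\right) 6545 = -6545$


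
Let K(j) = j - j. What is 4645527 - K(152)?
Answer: 4645527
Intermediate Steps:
K(j) = 0
4645527 - K(152) = 4645527 - 1*0 = 4645527 + 0 = 4645527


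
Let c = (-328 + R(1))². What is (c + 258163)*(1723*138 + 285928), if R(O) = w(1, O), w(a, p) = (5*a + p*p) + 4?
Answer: 188159320474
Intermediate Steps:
w(a, p) = 4 + p² + 5*a (w(a, p) = (5*a + p²) + 4 = (p² + 5*a) + 4 = 4 + p² + 5*a)
R(O) = 9 + O² (R(O) = 4 + O² + 5*1 = 4 + O² + 5 = 9 + O²)
c = 101124 (c = (-328 + (9 + 1²))² = (-328 + (9 + 1))² = (-328 + 10)² = (-318)² = 101124)
(c + 258163)*(1723*138 + 285928) = (101124 + 258163)*(1723*138 + 285928) = 359287*(237774 + 285928) = 359287*523702 = 188159320474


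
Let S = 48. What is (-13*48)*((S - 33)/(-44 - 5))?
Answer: 9360/49 ≈ 191.02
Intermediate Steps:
(-13*48)*((S - 33)/(-44 - 5)) = (-13*48)*((48 - 33)/(-44 - 5)) = -9360/(-49) = -9360*(-1)/49 = -624*(-15/49) = 9360/49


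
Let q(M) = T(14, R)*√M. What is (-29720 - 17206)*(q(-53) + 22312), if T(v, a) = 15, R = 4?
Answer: -1047012912 - 703890*I*√53 ≈ -1.047e+9 - 5.1244e+6*I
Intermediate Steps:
q(M) = 15*√M
(-29720 - 17206)*(q(-53) + 22312) = (-29720 - 17206)*(15*√(-53) + 22312) = -46926*(15*(I*√53) + 22312) = -46926*(15*I*√53 + 22312) = -46926*(22312 + 15*I*√53) = -1047012912 - 703890*I*√53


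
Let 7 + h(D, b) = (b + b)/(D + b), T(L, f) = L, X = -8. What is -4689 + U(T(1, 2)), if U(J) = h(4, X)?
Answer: -4692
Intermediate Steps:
h(D, b) = -7 + 2*b/(D + b) (h(D, b) = -7 + (b + b)/(D + b) = -7 + (2*b)/(D + b) = -7 + 2*b/(D + b))
U(J) = -3 (U(J) = (-7*4 - 5*(-8))/(4 - 8) = (-28 + 40)/(-4) = -¼*12 = -3)
-4689 + U(T(1, 2)) = -4689 - 3 = -4692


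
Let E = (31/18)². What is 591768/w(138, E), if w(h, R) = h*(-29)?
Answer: -98628/667 ≈ -147.87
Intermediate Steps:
E = 961/324 (E = (31*(1/18))² = (31/18)² = 961/324 ≈ 2.9660)
w(h, R) = -29*h
591768/w(138, E) = 591768/((-29*138)) = 591768/(-4002) = 591768*(-1/4002) = -98628/667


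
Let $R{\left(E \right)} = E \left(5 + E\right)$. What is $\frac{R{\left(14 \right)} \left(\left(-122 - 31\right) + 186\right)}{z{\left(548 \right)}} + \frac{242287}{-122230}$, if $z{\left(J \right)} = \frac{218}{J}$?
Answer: $\frac{293957764277}{13323070} \approx 22064.0$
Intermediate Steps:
$\frac{R{\left(14 \right)} \left(\left(-122 - 31\right) + 186\right)}{z{\left(548 \right)}} + \frac{242287}{-122230} = \frac{14 \left(5 + 14\right) \left(\left(-122 - 31\right) + 186\right)}{218 \cdot \frac{1}{548}} + \frac{242287}{-122230} = \frac{14 \cdot 19 \left(\left(-122 - 31\right) + 186\right)}{218 \cdot \frac{1}{548}} + 242287 \left(- \frac{1}{122230}\right) = \frac{266 \left(-153 + 186\right)}{\frac{109}{274}} - \frac{242287}{122230} = 266 \cdot 33 \cdot \frac{274}{109} - \frac{242287}{122230} = 8778 \cdot \frac{274}{109} - \frac{242287}{122230} = \frac{2405172}{109} - \frac{242287}{122230} = \frac{293957764277}{13323070}$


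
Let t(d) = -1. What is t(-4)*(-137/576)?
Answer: 137/576 ≈ 0.23785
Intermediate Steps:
t(-4)*(-137/576) = -(-137)/576 = -1*(-137/576) = 137/576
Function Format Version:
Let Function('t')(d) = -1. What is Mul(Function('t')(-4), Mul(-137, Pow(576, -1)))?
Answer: Rational(137, 576) ≈ 0.23785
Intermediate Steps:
Mul(Function('t')(-4), Mul(-137, Pow(576, -1))) = Mul(-1, Mul(-137, Pow(576, -1))) = Mul(-1, Mul(-137, Rational(1, 576))) = Mul(-1, Rational(-137, 576)) = Rational(137, 576)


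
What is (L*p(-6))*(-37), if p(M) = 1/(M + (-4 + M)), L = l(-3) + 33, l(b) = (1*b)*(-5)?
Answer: 111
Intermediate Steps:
l(b) = -5*b (l(b) = b*(-5) = -5*b)
L = 48 (L = -5*(-3) + 33 = 15 + 33 = 48)
p(M) = 1/(-4 + 2*M)
(L*p(-6))*(-37) = (48*(1/(2*(-2 - 6))))*(-37) = (48*((½)/(-8)))*(-37) = (48*((½)*(-⅛)))*(-37) = (48*(-1/16))*(-37) = -3*(-37) = 111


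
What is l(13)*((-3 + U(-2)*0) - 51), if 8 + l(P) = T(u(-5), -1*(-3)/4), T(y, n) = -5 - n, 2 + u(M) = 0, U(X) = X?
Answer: 1485/2 ≈ 742.50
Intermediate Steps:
u(M) = -2 (u(M) = -2 + 0 = -2)
l(P) = -55/4 (l(P) = -8 + (-5 - (-1*(-3))/4) = -8 + (-5 - 3/4) = -8 + (-5 - 1*¾) = -8 + (-5 - ¾) = -8 - 23/4 = -55/4)
l(13)*((-3 + U(-2)*0) - 51) = -55*((-3 - 2*0) - 51)/4 = -55*((-3 + 0) - 51)/4 = -55*(-3 - 51)/4 = -55/4*(-54) = 1485/2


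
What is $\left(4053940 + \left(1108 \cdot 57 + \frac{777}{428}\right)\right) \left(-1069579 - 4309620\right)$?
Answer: $- \frac{9478782657290135}{428} \approx -2.2147 \cdot 10^{13}$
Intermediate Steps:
$\left(4053940 + \left(1108 \cdot 57 + \frac{777}{428}\right)\right) \left(-1069579 - 4309620\right) = \left(4053940 + \left(63156 + 777 \cdot \frac{1}{428}\right)\right) \left(-5379199\right) = \left(4053940 + \left(63156 + \frac{777}{428}\right)\right) \left(-5379199\right) = \left(4053940 + \frac{27031545}{428}\right) \left(-5379199\right) = \frac{1762117865}{428} \left(-5379199\right) = - \frac{9478782657290135}{428}$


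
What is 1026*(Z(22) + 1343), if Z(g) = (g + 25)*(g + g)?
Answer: 3499686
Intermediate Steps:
Z(g) = 2*g*(25 + g) (Z(g) = (25 + g)*(2*g) = 2*g*(25 + g))
1026*(Z(22) + 1343) = 1026*(2*22*(25 + 22) + 1343) = 1026*(2*22*47 + 1343) = 1026*(2068 + 1343) = 1026*3411 = 3499686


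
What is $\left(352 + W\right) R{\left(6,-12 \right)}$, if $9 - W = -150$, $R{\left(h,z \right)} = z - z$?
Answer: $0$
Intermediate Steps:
$R{\left(h,z \right)} = 0$
$W = 159$ ($W = 9 - -150 = 9 + 150 = 159$)
$\left(352 + W\right) R{\left(6,-12 \right)} = \left(352 + 159\right) 0 = 511 \cdot 0 = 0$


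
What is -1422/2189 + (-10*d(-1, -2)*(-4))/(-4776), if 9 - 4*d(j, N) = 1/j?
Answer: -8807/13134 ≈ -0.67055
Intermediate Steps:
d(j, N) = 9/4 - 1/(4*j)
-1422/2189 + (-10*d(-1, -2)*(-4))/(-4776) = -1422/2189 + (-5*(-1 + 9*(-1))/(2*(-1))*(-4))/(-4776) = -1422*1/2189 + (-5*(-1)*(-1 - 9)/2*(-4))*(-1/4776) = -1422/2189 + (-5*(-1)*(-10)/2*(-4))*(-1/4776) = -1422/2189 + (-10*5/2*(-4))*(-1/4776) = -1422/2189 - 25*(-4)*(-1/4776) = -1422/2189 + 100*(-1/4776) = -1422/2189 - 25/1194 = -8807/13134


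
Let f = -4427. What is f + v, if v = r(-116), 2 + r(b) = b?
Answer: -4545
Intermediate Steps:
r(b) = -2 + b
v = -118 (v = -2 - 116 = -118)
f + v = -4427 - 118 = -4545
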